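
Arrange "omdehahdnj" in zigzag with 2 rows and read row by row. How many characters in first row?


Zigzag "omdehahdnj" into 2 rows:
Placing characters:
  'o' => row 0
  'm' => row 1
  'd' => row 0
  'e' => row 1
  'h' => row 0
  'a' => row 1
  'h' => row 0
  'd' => row 1
  'n' => row 0
  'j' => row 1
Rows:
  Row 0: "odhhn"
  Row 1: "meadj"
First row length: 5

5


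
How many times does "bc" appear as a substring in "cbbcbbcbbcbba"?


Searching for "bc" in "cbbcbbcbbcbba"
Scanning each position:
  Position 0: "cb" => no
  Position 1: "bb" => no
  Position 2: "bc" => MATCH
  Position 3: "cb" => no
  Position 4: "bb" => no
  Position 5: "bc" => MATCH
  Position 6: "cb" => no
  Position 7: "bb" => no
  Position 8: "bc" => MATCH
  Position 9: "cb" => no
  Position 10: "bb" => no
  Position 11: "ba" => no
Total occurrences: 3

3


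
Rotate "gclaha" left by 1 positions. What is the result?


Input: "gclaha", rotate left by 1
First 1 characters: "g"
Remaining characters: "claha"
Concatenate remaining + first: "claha" + "g" = "clahag"

clahag


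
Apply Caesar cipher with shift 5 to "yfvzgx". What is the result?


Caesar cipher: shift "yfvzgx" by 5
  'y' (pos 24) + 5 = pos 3 = 'd'
  'f' (pos 5) + 5 = pos 10 = 'k'
  'v' (pos 21) + 5 = pos 0 = 'a'
  'z' (pos 25) + 5 = pos 4 = 'e'
  'g' (pos 6) + 5 = pos 11 = 'l'
  'x' (pos 23) + 5 = pos 2 = 'c'
Result: dkaelc

dkaelc


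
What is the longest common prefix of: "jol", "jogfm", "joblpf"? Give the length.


Words: jol, jogfm, joblpf
  Position 0: all 'j' => match
  Position 1: all 'o' => match
  Position 2: ('l', 'g', 'b') => mismatch, stop
LCP = "jo" (length 2)

2


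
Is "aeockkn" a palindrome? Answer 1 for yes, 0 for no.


Input: aeockkn
Reversed: nkkcoea
  Compare pos 0 ('a') with pos 6 ('n'): MISMATCH
  Compare pos 1 ('e') with pos 5 ('k'): MISMATCH
  Compare pos 2 ('o') with pos 4 ('k'): MISMATCH
Result: not a palindrome

0


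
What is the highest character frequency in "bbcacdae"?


Input: bbcacdae
Character counts:
  'a': 2
  'b': 2
  'c': 2
  'd': 1
  'e': 1
Maximum frequency: 2

2


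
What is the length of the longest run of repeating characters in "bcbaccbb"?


Input: "bcbaccbb"
Scanning for longest run:
  Position 1 ('c'): new char, reset run to 1
  Position 2 ('b'): new char, reset run to 1
  Position 3 ('a'): new char, reset run to 1
  Position 4 ('c'): new char, reset run to 1
  Position 5 ('c'): continues run of 'c', length=2
  Position 6 ('b'): new char, reset run to 1
  Position 7 ('b'): continues run of 'b', length=2
Longest run: 'c' with length 2

2


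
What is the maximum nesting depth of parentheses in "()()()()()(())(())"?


Input: "()()()()()(())(())"
Tracking depth:
  Position 0 '(': depth becomes 1
  Position 1 ')': depth becomes 0
  Position 2 '(': depth becomes 1
  Position 3 ')': depth becomes 0
  Position 4 '(': depth becomes 1
  Position 5 ')': depth becomes 0
  Position 6 '(': depth becomes 1
  Position 7 ')': depth becomes 0
  Position 8 '(': depth becomes 1
  Position 9 ')': depth becomes 0
  Position 10 '(': depth becomes 1
  Position 11 '(': depth becomes 2
  Position 12 ')': depth becomes 1
  Position 13 ')': depth becomes 0
  Position 14 '(': depth becomes 1
  Position 15 '(': depth becomes 2
  Position 16 ')': depth becomes 1
  Position 17 ')': depth becomes 0
Maximum depth reached: 2

2


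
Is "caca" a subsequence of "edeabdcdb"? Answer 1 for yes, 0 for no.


Check if "caca" is a subsequence of "edeabdcdb"
Greedy scan:
  Position 0 ('e'): no match needed
  Position 1 ('d'): no match needed
  Position 2 ('e'): no match needed
  Position 3 ('a'): no match needed
  Position 4 ('b'): no match needed
  Position 5 ('d'): no match needed
  Position 6 ('c'): matches sub[0] = 'c'
  Position 7 ('d'): no match needed
  Position 8 ('b'): no match needed
Only matched 1/4 characters => not a subsequence

0


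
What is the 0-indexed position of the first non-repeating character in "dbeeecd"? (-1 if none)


Input: dbeeecd
Character frequencies:
  'b': 1
  'c': 1
  'd': 2
  'e': 3
Scanning left to right for freq == 1:
  Position 0 ('d'): freq=2, skip
  Position 1 ('b'): unique! => answer = 1

1


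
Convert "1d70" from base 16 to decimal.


Input: "1d70" in base 16
Positional expansion:
  Digit '1' (value 1) x 16^3 = 4096
  Digit 'd' (value 13) x 16^2 = 3328
  Digit '7' (value 7) x 16^1 = 112
  Digit '0' (value 0) x 16^0 = 0
Sum = 7536

7536


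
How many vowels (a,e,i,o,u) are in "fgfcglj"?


Input: fgfcglj
Checking each character:
  'f' at position 0: consonant
  'g' at position 1: consonant
  'f' at position 2: consonant
  'c' at position 3: consonant
  'g' at position 4: consonant
  'l' at position 5: consonant
  'j' at position 6: consonant
Total vowels: 0

0


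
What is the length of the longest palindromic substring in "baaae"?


Input: "baaae"
Checking substrings for palindromes:
  [1:4] "aaa" (len 3) => palindrome
  [1:3] "aa" (len 2) => palindrome
  [2:4] "aa" (len 2) => palindrome
Longest palindromic substring: "aaa" with length 3

3


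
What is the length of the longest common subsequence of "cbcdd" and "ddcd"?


LCS of "cbcdd" and "ddcd"
DP table:
           d    d    c    d
      0    0    0    0    0
  c   0    0    0    1    1
  b   0    0    0    1    1
  c   0    0    0    1    1
  d   0    1    1    1    2
  d   0    1    2    2    2
LCS length = dp[5][4] = 2

2


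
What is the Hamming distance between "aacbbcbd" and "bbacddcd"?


Comparing "aacbbcbd" and "bbacddcd" position by position:
  Position 0: 'a' vs 'b' => differ
  Position 1: 'a' vs 'b' => differ
  Position 2: 'c' vs 'a' => differ
  Position 3: 'b' vs 'c' => differ
  Position 4: 'b' vs 'd' => differ
  Position 5: 'c' vs 'd' => differ
  Position 6: 'b' vs 'c' => differ
  Position 7: 'd' vs 'd' => same
Total differences (Hamming distance): 7

7


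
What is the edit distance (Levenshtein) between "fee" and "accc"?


Computing edit distance: "fee" -> "accc"
DP table:
           a    c    c    c
      0    1    2    3    4
  f   1    1    2    3    4
  e   2    2    2    3    4
  e   3    3    3    3    4
Edit distance = dp[3][4] = 4

4


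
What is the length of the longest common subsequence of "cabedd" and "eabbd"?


LCS of "cabedd" and "eabbd"
DP table:
           e    a    b    b    d
      0    0    0    0    0    0
  c   0    0    0    0    0    0
  a   0    0    1    1    1    1
  b   0    0    1    2    2    2
  e   0    1    1    2    2    2
  d   0    1    1    2    2    3
  d   0    1    1    2    2    3
LCS length = dp[6][5] = 3

3


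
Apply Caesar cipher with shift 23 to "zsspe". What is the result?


Caesar cipher: shift "zsspe" by 23
  'z' (pos 25) + 23 = pos 22 = 'w'
  's' (pos 18) + 23 = pos 15 = 'p'
  's' (pos 18) + 23 = pos 15 = 'p'
  'p' (pos 15) + 23 = pos 12 = 'm'
  'e' (pos 4) + 23 = pos 1 = 'b'
Result: wppmb

wppmb


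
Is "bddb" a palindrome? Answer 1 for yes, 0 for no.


Input: bddb
Reversed: bddb
  Compare pos 0 ('b') with pos 3 ('b'): match
  Compare pos 1 ('d') with pos 2 ('d'): match
Result: palindrome

1


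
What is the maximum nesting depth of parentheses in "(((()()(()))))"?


Input: "(((()()(()))))"
Tracking depth:
  Position 0 '(': depth becomes 1
  Position 1 '(': depth becomes 2
  Position 2 '(': depth becomes 3
  Position 3 '(': depth becomes 4
  Position 4 ')': depth becomes 3
  Position 5 '(': depth becomes 4
  Position 6 ')': depth becomes 3
  Position 7 '(': depth becomes 4
  Position 8 '(': depth becomes 5
  Position 9 ')': depth becomes 4
  Position 10 ')': depth becomes 3
  Position 11 ')': depth becomes 2
  Position 12 ')': depth becomes 1
  Position 13 ')': depth becomes 0
Maximum depth reached: 5

5


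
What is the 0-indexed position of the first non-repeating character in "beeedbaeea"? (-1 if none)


Input: beeedbaeea
Character frequencies:
  'a': 2
  'b': 2
  'd': 1
  'e': 5
Scanning left to right for freq == 1:
  Position 0 ('b'): freq=2, skip
  Position 1 ('e'): freq=5, skip
  Position 2 ('e'): freq=5, skip
  Position 3 ('e'): freq=5, skip
  Position 4 ('d'): unique! => answer = 4

4


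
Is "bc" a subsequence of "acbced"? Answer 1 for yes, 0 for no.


Check if "bc" is a subsequence of "acbced"
Greedy scan:
  Position 0 ('a'): no match needed
  Position 1 ('c'): no match needed
  Position 2 ('b'): matches sub[0] = 'b'
  Position 3 ('c'): matches sub[1] = 'c'
  Position 4 ('e'): no match needed
  Position 5 ('d'): no match needed
All 2 characters matched => is a subsequence

1


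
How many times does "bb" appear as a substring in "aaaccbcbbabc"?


Searching for "bb" in "aaaccbcbbabc"
Scanning each position:
  Position 0: "aa" => no
  Position 1: "aa" => no
  Position 2: "ac" => no
  Position 3: "cc" => no
  Position 4: "cb" => no
  Position 5: "bc" => no
  Position 6: "cb" => no
  Position 7: "bb" => MATCH
  Position 8: "ba" => no
  Position 9: "ab" => no
  Position 10: "bc" => no
Total occurrences: 1

1


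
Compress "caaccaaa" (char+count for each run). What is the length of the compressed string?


Input: caaccaaa
Runs:
  'c' x 1 => "c1"
  'a' x 2 => "a2"
  'c' x 2 => "c2"
  'a' x 3 => "a3"
Compressed: "c1a2c2a3"
Compressed length: 8

8


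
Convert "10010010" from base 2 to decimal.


Input: "10010010" in base 2
Positional expansion:
  Digit '1' (value 1) x 2^7 = 128
  Digit '0' (value 0) x 2^6 = 0
  Digit '0' (value 0) x 2^5 = 0
  Digit '1' (value 1) x 2^4 = 16
  Digit '0' (value 0) x 2^3 = 0
  Digit '0' (value 0) x 2^2 = 0
  Digit '1' (value 1) x 2^1 = 2
  Digit '0' (value 0) x 2^0 = 0
Sum = 146

146


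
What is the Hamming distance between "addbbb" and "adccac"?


Comparing "addbbb" and "adccac" position by position:
  Position 0: 'a' vs 'a' => same
  Position 1: 'd' vs 'd' => same
  Position 2: 'd' vs 'c' => differ
  Position 3: 'b' vs 'c' => differ
  Position 4: 'b' vs 'a' => differ
  Position 5: 'b' vs 'c' => differ
Total differences (Hamming distance): 4

4


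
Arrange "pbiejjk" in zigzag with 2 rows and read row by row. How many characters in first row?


Zigzag "pbiejjk" into 2 rows:
Placing characters:
  'p' => row 0
  'b' => row 1
  'i' => row 0
  'e' => row 1
  'j' => row 0
  'j' => row 1
  'k' => row 0
Rows:
  Row 0: "pijk"
  Row 1: "bej"
First row length: 4

4


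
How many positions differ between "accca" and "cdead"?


Comparing "accca" and "cdead" position by position:
  Position 0: 'a' vs 'c' => DIFFER
  Position 1: 'c' vs 'd' => DIFFER
  Position 2: 'c' vs 'e' => DIFFER
  Position 3: 'c' vs 'a' => DIFFER
  Position 4: 'a' vs 'd' => DIFFER
Positions that differ: 5

5


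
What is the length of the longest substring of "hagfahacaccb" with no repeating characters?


Input: "hagfahacaccb"
Sliding window (track last position of each char):
  Position 0 ('h'): window [0,0] length 1 -- new best
  Position 1 ('a'): window [0,1] length 2 -- new best
  Position 2 ('g'): window [0,2] length 3 -- new best
  Position 3 ('f'): window [0,3] length 4 -- new best
  Position 4 ('a'): repeat (last at 1), move window start to 2
  Position 4 ('a'): window [2,4] length 3
  Position 5 ('h'): window [2,5] length 4
  Position 6 ('a'): repeat (last at 4), move window start to 5
  Position 6 ('a'): window [5,6] length 2
  Position 7 ('c'): window [5,7] length 3
  Position 8 ('a'): repeat (last at 6), move window start to 7
  Position 8 ('a'): window [7,8] length 2
  Position 9 ('c'): repeat (last at 7), move window start to 8
  Position 9 ('c'): window [8,9] length 2
  Position 10 ('c'): repeat (last at 9), move window start to 10
  Position 10 ('c'): window [10,10] length 1
  Position 11 ('b'): window [10,11] length 2
Longest substring with no repeats: "hagf" with length 4

4


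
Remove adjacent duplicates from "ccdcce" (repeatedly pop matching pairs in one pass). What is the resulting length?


Input: ccdcce
Stack-based adjacent duplicate removal:
  Read 'c': push. Stack: c
  Read 'c': matches stack top 'c' => pop. Stack: (empty)
  Read 'd': push. Stack: d
  Read 'c': push. Stack: dc
  Read 'c': matches stack top 'c' => pop. Stack: d
  Read 'e': push. Stack: de
Final stack: "de" (length 2)

2


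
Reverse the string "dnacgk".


Input: dnacgk
Reading characters right to left:
  Position 5: 'k'
  Position 4: 'g'
  Position 3: 'c'
  Position 2: 'a'
  Position 1: 'n'
  Position 0: 'd'
Reversed: kgcand

kgcand


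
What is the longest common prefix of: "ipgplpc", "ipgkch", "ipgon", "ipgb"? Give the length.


Words: ipgplpc, ipgkch, ipgon, ipgb
  Position 0: all 'i' => match
  Position 1: all 'p' => match
  Position 2: all 'g' => match
  Position 3: ('p', 'k', 'o', 'b') => mismatch, stop
LCP = "ipg" (length 3)

3


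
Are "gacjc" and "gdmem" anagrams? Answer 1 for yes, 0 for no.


Strings: "gacjc", "gdmem"
Sorted first:  accgj
Sorted second: degmm
Differ at position 0: 'a' vs 'd' => not anagrams

0


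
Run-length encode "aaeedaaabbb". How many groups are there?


Input: aaeedaaabbb
Scanning for consecutive runs:
  Group 1: 'a' x 2 (positions 0-1)
  Group 2: 'e' x 2 (positions 2-3)
  Group 3: 'd' x 1 (positions 4-4)
  Group 4: 'a' x 3 (positions 5-7)
  Group 5: 'b' x 3 (positions 8-10)
Total groups: 5

5


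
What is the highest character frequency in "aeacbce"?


Input: aeacbce
Character counts:
  'a': 2
  'b': 1
  'c': 2
  'e': 2
Maximum frequency: 2

2


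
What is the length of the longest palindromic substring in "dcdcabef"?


Input: "dcdcabef"
Checking substrings for palindromes:
  [0:3] "dcd" (len 3) => palindrome
  [1:4] "cdc" (len 3) => palindrome
Longest palindromic substring: "dcd" with length 3

3


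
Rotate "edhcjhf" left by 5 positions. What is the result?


Input: "edhcjhf", rotate left by 5
First 5 characters: "edhcj"
Remaining characters: "hf"
Concatenate remaining + first: "hf" + "edhcj" = "hfedhcj"

hfedhcj


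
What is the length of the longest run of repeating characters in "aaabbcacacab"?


Input: "aaabbcacacab"
Scanning for longest run:
  Position 1 ('a'): continues run of 'a', length=2
  Position 2 ('a'): continues run of 'a', length=3
  Position 3 ('b'): new char, reset run to 1
  Position 4 ('b'): continues run of 'b', length=2
  Position 5 ('c'): new char, reset run to 1
  Position 6 ('a'): new char, reset run to 1
  Position 7 ('c'): new char, reset run to 1
  Position 8 ('a'): new char, reset run to 1
  Position 9 ('c'): new char, reset run to 1
  Position 10 ('a'): new char, reset run to 1
  Position 11 ('b'): new char, reset run to 1
Longest run: 'a' with length 3

3


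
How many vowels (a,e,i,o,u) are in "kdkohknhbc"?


Input: kdkohknhbc
Checking each character:
  'k' at position 0: consonant
  'd' at position 1: consonant
  'k' at position 2: consonant
  'o' at position 3: vowel (running total: 1)
  'h' at position 4: consonant
  'k' at position 5: consonant
  'n' at position 6: consonant
  'h' at position 7: consonant
  'b' at position 8: consonant
  'c' at position 9: consonant
Total vowels: 1

1


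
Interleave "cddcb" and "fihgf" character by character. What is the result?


Interleaving "cddcb" and "fihgf":
  Position 0: 'c' from first, 'f' from second => "cf"
  Position 1: 'd' from first, 'i' from second => "di"
  Position 2: 'd' from first, 'h' from second => "dh"
  Position 3: 'c' from first, 'g' from second => "cg"
  Position 4: 'b' from first, 'f' from second => "bf"
Result: cfdidhcgbf

cfdidhcgbf


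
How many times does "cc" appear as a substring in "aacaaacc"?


Searching for "cc" in "aacaaacc"
Scanning each position:
  Position 0: "aa" => no
  Position 1: "ac" => no
  Position 2: "ca" => no
  Position 3: "aa" => no
  Position 4: "aa" => no
  Position 5: "ac" => no
  Position 6: "cc" => MATCH
Total occurrences: 1

1


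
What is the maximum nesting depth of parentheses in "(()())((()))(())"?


Input: "(()())((()))(())"
Tracking depth:
  Position 0 '(': depth becomes 1
  Position 1 '(': depth becomes 2
  Position 2 ')': depth becomes 1
  Position 3 '(': depth becomes 2
  Position 4 ')': depth becomes 1
  Position 5 ')': depth becomes 0
  Position 6 '(': depth becomes 1
  Position 7 '(': depth becomes 2
  Position 8 '(': depth becomes 3
  Position 9 ')': depth becomes 2
  Position 10 ')': depth becomes 1
  Position 11 ')': depth becomes 0
  Position 12 '(': depth becomes 1
  Position 13 '(': depth becomes 2
  Position 14 ')': depth becomes 1
  Position 15 ')': depth becomes 0
Maximum depth reached: 3

3


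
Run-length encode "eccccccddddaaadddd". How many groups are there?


Input: eccccccddddaaadddd
Scanning for consecutive runs:
  Group 1: 'e' x 1 (positions 0-0)
  Group 2: 'c' x 6 (positions 1-6)
  Group 3: 'd' x 4 (positions 7-10)
  Group 4: 'a' x 3 (positions 11-13)
  Group 5: 'd' x 4 (positions 14-17)
Total groups: 5

5


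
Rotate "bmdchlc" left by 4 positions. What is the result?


Input: "bmdchlc", rotate left by 4
First 4 characters: "bmdc"
Remaining characters: "hlc"
Concatenate remaining + first: "hlc" + "bmdc" = "hlcbmdc"

hlcbmdc


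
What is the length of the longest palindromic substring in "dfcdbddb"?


Input: "dfcdbddb"
Checking substrings for palindromes:
  [4:8] "bddb" (len 4) => palindrome
  [3:6] "dbd" (len 3) => palindrome
  [5:7] "dd" (len 2) => palindrome
Longest palindromic substring: "bddb" with length 4

4


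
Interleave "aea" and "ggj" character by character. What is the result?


Interleaving "aea" and "ggj":
  Position 0: 'a' from first, 'g' from second => "ag"
  Position 1: 'e' from first, 'g' from second => "eg"
  Position 2: 'a' from first, 'j' from second => "aj"
Result: agegaj

agegaj


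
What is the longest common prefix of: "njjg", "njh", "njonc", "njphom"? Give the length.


Words: njjg, njh, njonc, njphom
  Position 0: all 'n' => match
  Position 1: all 'j' => match
  Position 2: ('j', 'h', 'o', 'p') => mismatch, stop
LCP = "nj" (length 2)

2


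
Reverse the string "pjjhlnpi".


Input: pjjhlnpi
Reading characters right to left:
  Position 7: 'i'
  Position 6: 'p'
  Position 5: 'n'
  Position 4: 'l'
  Position 3: 'h'
  Position 2: 'j'
  Position 1: 'j'
  Position 0: 'p'
Reversed: ipnlhjjp

ipnlhjjp


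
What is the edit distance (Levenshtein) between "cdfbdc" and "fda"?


Computing edit distance: "cdfbdc" -> "fda"
DP table:
           f    d    a
      0    1    2    3
  c   1    1    2    3
  d   2    2    1    2
  f   3    2    2    2
  b   4    3    3    3
  d   5    4    3    4
  c   6    5    4    4
Edit distance = dp[6][3] = 4

4


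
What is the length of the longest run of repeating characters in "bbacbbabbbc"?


Input: "bbacbbabbbc"
Scanning for longest run:
  Position 1 ('b'): continues run of 'b', length=2
  Position 2 ('a'): new char, reset run to 1
  Position 3 ('c'): new char, reset run to 1
  Position 4 ('b'): new char, reset run to 1
  Position 5 ('b'): continues run of 'b', length=2
  Position 6 ('a'): new char, reset run to 1
  Position 7 ('b'): new char, reset run to 1
  Position 8 ('b'): continues run of 'b', length=2
  Position 9 ('b'): continues run of 'b', length=3
  Position 10 ('c'): new char, reset run to 1
Longest run: 'b' with length 3

3


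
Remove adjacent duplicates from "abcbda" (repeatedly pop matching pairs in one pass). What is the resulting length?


Input: abcbda
Stack-based adjacent duplicate removal:
  Read 'a': push. Stack: a
  Read 'b': push. Stack: ab
  Read 'c': push. Stack: abc
  Read 'b': push. Stack: abcb
  Read 'd': push. Stack: abcbd
  Read 'a': push. Stack: abcbda
Final stack: "abcbda" (length 6)

6


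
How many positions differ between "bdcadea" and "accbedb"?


Comparing "bdcadea" and "accbedb" position by position:
  Position 0: 'b' vs 'a' => DIFFER
  Position 1: 'd' vs 'c' => DIFFER
  Position 2: 'c' vs 'c' => same
  Position 3: 'a' vs 'b' => DIFFER
  Position 4: 'd' vs 'e' => DIFFER
  Position 5: 'e' vs 'd' => DIFFER
  Position 6: 'a' vs 'b' => DIFFER
Positions that differ: 6

6


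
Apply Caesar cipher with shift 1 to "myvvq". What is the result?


Caesar cipher: shift "myvvq" by 1
  'm' (pos 12) + 1 = pos 13 = 'n'
  'y' (pos 24) + 1 = pos 25 = 'z'
  'v' (pos 21) + 1 = pos 22 = 'w'
  'v' (pos 21) + 1 = pos 22 = 'w'
  'q' (pos 16) + 1 = pos 17 = 'r'
Result: nzwwr

nzwwr


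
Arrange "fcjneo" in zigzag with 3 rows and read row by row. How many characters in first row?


Zigzag "fcjneo" into 3 rows:
Placing characters:
  'f' => row 0
  'c' => row 1
  'j' => row 2
  'n' => row 1
  'e' => row 0
  'o' => row 1
Rows:
  Row 0: "fe"
  Row 1: "cno"
  Row 2: "j"
First row length: 2

2


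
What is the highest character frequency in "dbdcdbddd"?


Input: dbdcdbddd
Character counts:
  'b': 2
  'c': 1
  'd': 6
Maximum frequency: 6

6


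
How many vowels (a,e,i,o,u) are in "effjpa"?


Input: effjpa
Checking each character:
  'e' at position 0: vowel (running total: 1)
  'f' at position 1: consonant
  'f' at position 2: consonant
  'j' at position 3: consonant
  'p' at position 4: consonant
  'a' at position 5: vowel (running total: 2)
Total vowels: 2

2


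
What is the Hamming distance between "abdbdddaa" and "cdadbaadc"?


Comparing "abdbdddaa" and "cdadbaadc" position by position:
  Position 0: 'a' vs 'c' => differ
  Position 1: 'b' vs 'd' => differ
  Position 2: 'd' vs 'a' => differ
  Position 3: 'b' vs 'd' => differ
  Position 4: 'd' vs 'b' => differ
  Position 5: 'd' vs 'a' => differ
  Position 6: 'd' vs 'a' => differ
  Position 7: 'a' vs 'd' => differ
  Position 8: 'a' vs 'c' => differ
Total differences (Hamming distance): 9

9


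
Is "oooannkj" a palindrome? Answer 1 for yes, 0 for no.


Input: oooannkj
Reversed: jknnaooo
  Compare pos 0 ('o') with pos 7 ('j'): MISMATCH
  Compare pos 1 ('o') with pos 6 ('k'): MISMATCH
  Compare pos 2 ('o') with pos 5 ('n'): MISMATCH
  Compare pos 3 ('a') with pos 4 ('n'): MISMATCH
Result: not a palindrome

0


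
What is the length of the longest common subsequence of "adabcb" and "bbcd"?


LCS of "adabcb" and "bbcd"
DP table:
           b    b    c    d
      0    0    0    0    0
  a   0    0    0    0    0
  d   0    0    0    0    1
  a   0    0    0    0    1
  b   0    1    1    1    1
  c   0    1    1    2    2
  b   0    1    2    2    2
LCS length = dp[6][4] = 2

2


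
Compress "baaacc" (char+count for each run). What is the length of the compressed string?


Input: baaacc
Runs:
  'b' x 1 => "b1"
  'a' x 3 => "a3"
  'c' x 2 => "c2"
Compressed: "b1a3c2"
Compressed length: 6

6


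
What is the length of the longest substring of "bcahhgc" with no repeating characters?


Input: "bcahhgc"
Sliding window (track last position of each char):
  Position 0 ('b'): window [0,0] length 1 -- new best
  Position 1 ('c'): window [0,1] length 2 -- new best
  Position 2 ('a'): window [0,2] length 3 -- new best
  Position 3 ('h'): window [0,3] length 4 -- new best
  Position 4 ('h'): repeat (last at 3), move window start to 4
  Position 4 ('h'): window [4,4] length 1
  Position 5 ('g'): window [4,5] length 2
  Position 6 ('c'): window [4,6] length 3
Longest substring with no repeats: "bcah" with length 4

4


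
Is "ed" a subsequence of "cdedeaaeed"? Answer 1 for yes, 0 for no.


Check if "ed" is a subsequence of "cdedeaaeed"
Greedy scan:
  Position 0 ('c'): no match needed
  Position 1 ('d'): no match needed
  Position 2 ('e'): matches sub[0] = 'e'
  Position 3 ('d'): matches sub[1] = 'd'
  Position 4 ('e'): no match needed
  Position 5 ('a'): no match needed
  Position 6 ('a'): no match needed
  Position 7 ('e'): no match needed
  Position 8 ('e'): no match needed
  Position 9 ('d'): no match needed
All 2 characters matched => is a subsequence

1


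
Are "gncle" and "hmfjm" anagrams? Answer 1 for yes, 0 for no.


Strings: "gncle", "hmfjm"
Sorted first:  cegln
Sorted second: fhjmm
Differ at position 0: 'c' vs 'f' => not anagrams

0


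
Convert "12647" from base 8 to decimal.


Input: "12647" in base 8
Positional expansion:
  Digit '1' (value 1) x 8^4 = 4096
  Digit '2' (value 2) x 8^3 = 1024
  Digit '6' (value 6) x 8^2 = 384
  Digit '4' (value 4) x 8^1 = 32
  Digit '7' (value 7) x 8^0 = 7
Sum = 5543

5543


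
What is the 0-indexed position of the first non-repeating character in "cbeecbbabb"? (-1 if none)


Input: cbeecbbabb
Character frequencies:
  'a': 1
  'b': 5
  'c': 2
  'e': 2
Scanning left to right for freq == 1:
  Position 0 ('c'): freq=2, skip
  Position 1 ('b'): freq=5, skip
  Position 2 ('e'): freq=2, skip
  Position 3 ('e'): freq=2, skip
  Position 4 ('c'): freq=2, skip
  Position 5 ('b'): freq=5, skip
  Position 6 ('b'): freq=5, skip
  Position 7 ('a'): unique! => answer = 7

7


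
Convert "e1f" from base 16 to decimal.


Input: "e1f" in base 16
Positional expansion:
  Digit 'e' (value 14) x 16^2 = 3584
  Digit '1' (value 1) x 16^1 = 16
  Digit 'f' (value 15) x 16^0 = 15
Sum = 3615

3615


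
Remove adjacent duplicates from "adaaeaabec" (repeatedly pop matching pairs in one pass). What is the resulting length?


Input: adaaeaabec
Stack-based adjacent duplicate removal:
  Read 'a': push. Stack: a
  Read 'd': push. Stack: ad
  Read 'a': push. Stack: ada
  Read 'a': matches stack top 'a' => pop. Stack: ad
  Read 'e': push. Stack: ade
  Read 'a': push. Stack: adea
  Read 'a': matches stack top 'a' => pop. Stack: ade
  Read 'b': push. Stack: adeb
  Read 'e': push. Stack: adebe
  Read 'c': push. Stack: adebec
Final stack: "adebec" (length 6)

6


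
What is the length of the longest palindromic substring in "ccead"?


Input: "ccead"
Checking substrings for palindromes:
  [0:2] "cc" (len 2) => palindrome
Longest palindromic substring: "cc" with length 2

2


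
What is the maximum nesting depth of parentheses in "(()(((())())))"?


Input: "(()(((())())))"
Tracking depth:
  Position 0 '(': depth becomes 1
  Position 1 '(': depth becomes 2
  Position 2 ')': depth becomes 1
  Position 3 '(': depth becomes 2
  Position 4 '(': depth becomes 3
  Position 5 '(': depth becomes 4
  Position 6 '(': depth becomes 5
  Position 7 ')': depth becomes 4
  Position 8 ')': depth becomes 3
  Position 9 '(': depth becomes 4
  Position 10 ')': depth becomes 3
  Position 11 ')': depth becomes 2
  Position 12 ')': depth becomes 1
  Position 13 ')': depth becomes 0
Maximum depth reached: 5

5


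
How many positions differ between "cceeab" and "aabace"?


Comparing "cceeab" and "aabace" position by position:
  Position 0: 'c' vs 'a' => DIFFER
  Position 1: 'c' vs 'a' => DIFFER
  Position 2: 'e' vs 'b' => DIFFER
  Position 3: 'e' vs 'a' => DIFFER
  Position 4: 'a' vs 'c' => DIFFER
  Position 5: 'b' vs 'e' => DIFFER
Positions that differ: 6

6


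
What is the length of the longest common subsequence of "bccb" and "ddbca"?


LCS of "bccb" and "ddbca"
DP table:
           d    d    b    c    a
      0    0    0    0    0    0
  b   0    0    0    1    1    1
  c   0    0    0    1    2    2
  c   0    0    0    1    2    2
  b   0    0    0    1    2    2
LCS length = dp[4][5] = 2

2


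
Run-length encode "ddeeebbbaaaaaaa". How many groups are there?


Input: ddeeebbbaaaaaaa
Scanning for consecutive runs:
  Group 1: 'd' x 2 (positions 0-1)
  Group 2: 'e' x 3 (positions 2-4)
  Group 3: 'b' x 3 (positions 5-7)
  Group 4: 'a' x 7 (positions 8-14)
Total groups: 4

4


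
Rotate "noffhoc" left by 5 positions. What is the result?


Input: "noffhoc", rotate left by 5
First 5 characters: "noffh"
Remaining characters: "oc"
Concatenate remaining + first: "oc" + "noffh" = "ocnoffh"

ocnoffh


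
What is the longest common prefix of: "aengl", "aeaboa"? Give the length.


Words: aengl, aeaboa
  Position 0: all 'a' => match
  Position 1: all 'e' => match
  Position 2: ('n', 'a') => mismatch, stop
LCP = "ae" (length 2)

2


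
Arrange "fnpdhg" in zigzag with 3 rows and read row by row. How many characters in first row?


Zigzag "fnpdhg" into 3 rows:
Placing characters:
  'f' => row 0
  'n' => row 1
  'p' => row 2
  'd' => row 1
  'h' => row 0
  'g' => row 1
Rows:
  Row 0: "fh"
  Row 1: "ndg"
  Row 2: "p"
First row length: 2

2


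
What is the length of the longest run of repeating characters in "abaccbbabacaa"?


Input: "abaccbbabacaa"
Scanning for longest run:
  Position 1 ('b'): new char, reset run to 1
  Position 2 ('a'): new char, reset run to 1
  Position 3 ('c'): new char, reset run to 1
  Position 4 ('c'): continues run of 'c', length=2
  Position 5 ('b'): new char, reset run to 1
  Position 6 ('b'): continues run of 'b', length=2
  Position 7 ('a'): new char, reset run to 1
  Position 8 ('b'): new char, reset run to 1
  Position 9 ('a'): new char, reset run to 1
  Position 10 ('c'): new char, reset run to 1
  Position 11 ('a'): new char, reset run to 1
  Position 12 ('a'): continues run of 'a', length=2
Longest run: 'c' with length 2

2


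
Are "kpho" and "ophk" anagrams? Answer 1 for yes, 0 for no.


Strings: "kpho", "ophk"
Sorted first:  hkop
Sorted second: hkop
Sorted forms match => anagrams

1


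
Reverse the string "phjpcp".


Input: phjpcp
Reading characters right to left:
  Position 5: 'p'
  Position 4: 'c'
  Position 3: 'p'
  Position 2: 'j'
  Position 1: 'h'
  Position 0: 'p'
Reversed: pcpjhp

pcpjhp


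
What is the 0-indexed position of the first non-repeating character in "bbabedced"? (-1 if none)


Input: bbabedced
Character frequencies:
  'a': 1
  'b': 3
  'c': 1
  'd': 2
  'e': 2
Scanning left to right for freq == 1:
  Position 0 ('b'): freq=3, skip
  Position 1 ('b'): freq=3, skip
  Position 2 ('a'): unique! => answer = 2

2


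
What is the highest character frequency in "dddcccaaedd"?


Input: dddcccaaedd
Character counts:
  'a': 2
  'c': 3
  'd': 5
  'e': 1
Maximum frequency: 5

5


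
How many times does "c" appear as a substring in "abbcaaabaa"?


Searching for "c" in "abbcaaabaa"
Scanning each position:
  Position 0: "a" => no
  Position 1: "b" => no
  Position 2: "b" => no
  Position 3: "c" => MATCH
  Position 4: "a" => no
  Position 5: "a" => no
  Position 6: "a" => no
  Position 7: "b" => no
  Position 8: "a" => no
  Position 9: "a" => no
Total occurrences: 1

1


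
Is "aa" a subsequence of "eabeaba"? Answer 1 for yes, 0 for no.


Check if "aa" is a subsequence of "eabeaba"
Greedy scan:
  Position 0 ('e'): no match needed
  Position 1 ('a'): matches sub[0] = 'a'
  Position 2 ('b'): no match needed
  Position 3 ('e'): no match needed
  Position 4 ('a'): matches sub[1] = 'a'
  Position 5 ('b'): no match needed
  Position 6 ('a'): no match needed
All 2 characters matched => is a subsequence

1


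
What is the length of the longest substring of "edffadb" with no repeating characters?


Input: "edffadb"
Sliding window (track last position of each char):
  Position 0 ('e'): window [0,0] length 1 -- new best
  Position 1 ('d'): window [0,1] length 2 -- new best
  Position 2 ('f'): window [0,2] length 3 -- new best
  Position 3 ('f'): repeat (last at 2), move window start to 3
  Position 3 ('f'): window [3,3] length 1
  Position 4 ('a'): window [3,4] length 2
  Position 5 ('d'): window [3,5] length 3
  Position 6 ('b'): window [3,6] length 4 -- new best
Longest substring with no repeats: "fadb" with length 4

4


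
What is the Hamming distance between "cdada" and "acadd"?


Comparing "cdada" and "acadd" position by position:
  Position 0: 'c' vs 'a' => differ
  Position 1: 'd' vs 'c' => differ
  Position 2: 'a' vs 'a' => same
  Position 3: 'd' vs 'd' => same
  Position 4: 'a' vs 'd' => differ
Total differences (Hamming distance): 3

3


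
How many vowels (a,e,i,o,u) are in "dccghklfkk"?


Input: dccghklfkk
Checking each character:
  'd' at position 0: consonant
  'c' at position 1: consonant
  'c' at position 2: consonant
  'g' at position 3: consonant
  'h' at position 4: consonant
  'k' at position 5: consonant
  'l' at position 6: consonant
  'f' at position 7: consonant
  'k' at position 8: consonant
  'k' at position 9: consonant
Total vowels: 0

0


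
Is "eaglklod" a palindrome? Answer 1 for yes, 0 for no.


Input: eaglklod
Reversed: dolklgae
  Compare pos 0 ('e') with pos 7 ('d'): MISMATCH
  Compare pos 1 ('a') with pos 6 ('o'): MISMATCH
  Compare pos 2 ('g') with pos 5 ('l'): MISMATCH
  Compare pos 3 ('l') with pos 4 ('k'): MISMATCH
Result: not a palindrome

0


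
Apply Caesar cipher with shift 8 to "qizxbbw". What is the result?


Caesar cipher: shift "qizxbbw" by 8
  'q' (pos 16) + 8 = pos 24 = 'y'
  'i' (pos 8) + 8 = pos 16 = 'q'
  'z' (pos 25) + 8 = pos 7 = 'h'
  'x' (pos 23) + 8 = pos 5 = 'f'
  'b' (pos 1) + 8 = pos 9 = 'j'
  'b' (pos 1) + 8 = pos 9 = 'j'
  'w' (pos 22) + 8 = pos 4 = 'e'
Result: yqhfjje

yqhfjje


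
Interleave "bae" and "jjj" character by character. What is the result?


Interleaving "bae" and "jjj":
  Position 0: 'b' from first, 'j' from second => "bj"
  Position 1: 'a' from first, 'j' from second => "aj"
  Position 2: 'e' from first, 'j' from second => "ej"
Result: bjajej

bjajej


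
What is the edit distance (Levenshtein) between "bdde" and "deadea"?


Computing edit distance: "bdde" -> "deadea"
DP table:
           d    e    a    d    e    a
      0    1    2    3    4    5    6
  b   1    1    2    3    4    5    6
  d   2    1    2    3    3    4    5
  d   3    2    2    3    3    4    5
  e   4    3    2    3    4    3    4
Edit distance = dp[4][6] = 4

4


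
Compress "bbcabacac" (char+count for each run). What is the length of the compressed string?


Input: bbcabacac
Runs:
  'b' x 2 => "b2"
  'c' x 1 => "c1"
  'a' x 1 => "a1"
  'b' x 1 => "b1"
  'a' x 1 => "a1"
  'c' x 1 => "c1"
  'a' x 1 => "a1"
  'c' x 1 => "c1"
Compressed: "b2c1a1b1a1c1a1c1"
Compressed length: 16

16


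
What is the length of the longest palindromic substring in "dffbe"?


Input: "dffbe"
Checking substrings for palindromes:
  [1:3] "ff" (len 2) => palindrome
Longest palindromic substring: "ff" with length 2

2


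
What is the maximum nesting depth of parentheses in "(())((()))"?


Input: "(())((()))"
Tracking depth:
  Position 0 '(': depth becomes 1
  Position 1 '(': depth becomes 2
  Position 2 ')': depth becomes 1
  Position 3 ')': depth becomes 0
  Position 4 '(': depth becomes 1
  Position 5 '(': depth becomes 2
  Position 6 '(': depth becomes 3
  Position 7 ')': depth becomes 2
  Position 8 ')': depth becomes 1
  Position 9 ')': depth becomes 0
Maximum depth reached: 3

3


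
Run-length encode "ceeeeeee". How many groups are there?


Input: ceeeeeee
Scanning for consecutive runs:
  Group 1: 'c' x 1 (positions 0-0)
  Group 2: 'e' x 7 (positions 1-7)
Total groups: 2

2


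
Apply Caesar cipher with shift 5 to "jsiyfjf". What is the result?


Caesar cipher: shift "jsiyfjf" by 5
  'j' (pos 9) + 5 = pos 14 = 'o'
  's' (pos 18) + 5 = pos 23 = 'x'
  'i' (pos 8) + 5 = pos 13 = 'n'
  'y' (pos 24) + 5 = pos 3 = 'd'
  'f' (pos 5) + 5 = pos 10 = 'k'
  'j' (pos 9) + 5 = pos 14 = 'o'
  'f' (pos 5) + 5 = pos 10 = 'k'
Result: oxndkok

oxndkok


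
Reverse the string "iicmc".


Input: iicmc
Reading characters right to left:
  Position 4: 'c'
  Position 3: 'm'
  Position 2: 'c'
  Position 1: 'i'
  Position 0: 'i'
Reversed: cmcii

cmcii


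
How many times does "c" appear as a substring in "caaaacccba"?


Searching for "c" in "caaaacccba"
Scanning each position:
  Position 0: "c" => MATCH
  Position 1: "a" => no
  Position 2: "a" => no
  Position 3: "a" => no
  Position 4: "a" => no
  Position 5: "c" => MATCH
  Position 6: "c" => MATCH
  Position 7: "c" => MATCH
  Position 8: "b" => no
  Position 9: "a" => no
Total occurrences: 4

4


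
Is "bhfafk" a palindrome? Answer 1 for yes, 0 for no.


Input: bhfafk
Reversed: kfafhb
  Compare pos 0 ('b') with pos 5 ('k'): MISMATCH
  Compare pos 1 ('h') with pos 4 ('f'): MISMATCH
  Compare pos 2 ('f') with pos 3 ('a'): MISMATCH
Result: not a palindrome

0


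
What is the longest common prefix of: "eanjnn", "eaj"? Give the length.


Words: eanjnn, eaj
  Position 0: all 'e' => match
  Position 1: all 'a' => match
  Position 2: ('n', 'j') => mismatch, stop
LCP = "ea" (length 2)

2


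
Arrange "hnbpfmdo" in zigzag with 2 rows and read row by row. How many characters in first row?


Zigzag "hnbpfmdo" into 2 rows:
Placing characters:
  'h' => row 0
  'n' => row 1
  'b' => row 0
  'p' => row 1
  'f' => row 0
  'm' => row 1
  'd' => row 0
  'o' => row 1
Rows:
  Row 0: "hbfd"
  Row 1: "npmo"
First row length: 4

4


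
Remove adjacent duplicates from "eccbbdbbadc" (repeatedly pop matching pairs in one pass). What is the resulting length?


Input: eccbbdbbadc
Stack-based adjacent duplicate removal:
  Read 'e': push. Stack: e
  Read 'c': push. Stack: ec
  Read 'c': matches stack top 'c' => pop. Stack: e
  Read 'b': push. Stack: eb
  Read 'b': matches stack top 'b' => pop. Stack: e
  Read 'd': push. Stack: ed
  Read 'b': push. Stack: edb
  Read 'b': matches stack top 'b' => pop. Stack: ed
  Read 'a': push. Stack: eda
  Read 'd': push. Stack: edad
  Read 'c': push. Stack: edadc
Final stack: "edadc" (length 5)

5


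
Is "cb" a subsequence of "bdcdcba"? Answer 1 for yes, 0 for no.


Check if "cb" is a subsequence of "bdcdcba"
Greedy scan:
  Position 0 ('b'): no match needed
  Position 1 ('d'): no match needed
  Position 2 ('c'): matches sub[0] = 'c'
  Position 3 ('d'): no match needed
  Position 4 ('c'): no match needed
  Position 5 ('b'): matches sub[1] = 'b'
  Position 6 ('a'): no match needed
All 2 characters matched => is a subsequence

1


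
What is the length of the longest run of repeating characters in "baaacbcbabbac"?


Input: "baaacbcbabbac"
Scanning for longest run:
  Position 1 ('a'): new char, reset run to 1
  Position 2 ('a'): continues run of 'a', length=2
  Position 3 ('a'): continues run of 'a', length=3
  Position 4 ('c'): new char, reset run to 1
  Position 5 ('b'): new char, reset run to 1
  Position 6 ('c'): new char, reset run to 1
  Position 7 ('b'): new char, reset run to 1
  Position 8 ('a'): new char, reset run to 1
  Position 9 ('b'): new char, reset run to 1
  Position 10 ('b'): continues run of 'b', length=2
  Position 11 ('a'): new char, reset run to 1
  Position 12 ('c'): new char, reset run to 1
Longest run: 'a' with length 3

3


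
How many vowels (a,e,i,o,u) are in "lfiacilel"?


Input: lfiacilel
Checking each character:
  'l' at position 0: consonant
  'f' at position 1: consonant
  'i' at position 2: vowel (running total: 1)
  'a' at position 3: vowel (running total: 2)
  'c' at position 4: consonant
  'i' at position 5: vowel (running total: 3)
  'l' at position 6: consonant
  'e' at position 7: vowel (running total: 4)
  'l' at position 8: consonant
Total vowels: 4

4


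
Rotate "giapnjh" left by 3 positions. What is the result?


Input: "giapnjh", rotate left by 3
First 3 characters: "gia"
Remaining characters: "pnjh"
Concatenate remaining + first: "pnjh" + "gia" = "pnjhgia"

pnjhgia


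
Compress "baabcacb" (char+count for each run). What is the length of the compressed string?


Input: baabcacb
Runs:
  'b' x 1 => "b1"
  'a' x 2 => "a2"
  'b' x 1 => "b1"
  'c' x 1 => "c1"
  'a' x 1 => "a1"
  'c' x 1 => "c1"
  'b' x 1 => "b1"
Compressed: "b1a2b1c1a1c1b1"
Compressed length: 14

14


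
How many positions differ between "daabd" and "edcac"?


Comparing "daabd" and "edcac" position by position:
  Position 0: 'd' vs 'e' => DIFFER
  Position 1: 'a' vs 'd' => DIFFER
  Position 2: 'a' vs 'c' => DIFFER
  Position 3: 'b' vs 'a' => DIFFER
  Position 4: 'd' vs 'c' => DIFFER
Positions that differ: 5

5


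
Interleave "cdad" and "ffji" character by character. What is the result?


Interleaving "cdad" and "ffji":
  Position 0: 'c' from first, 'f' from second => "cf"
  Position 1: 'd' from first, 'f' from second => "df"
  Position 2: 'a' from first, 'j' from second => "aj"
  Position 3: 'd' from first, 'i' from second => "di"
Result: cfdfajdi

cfdfajdi


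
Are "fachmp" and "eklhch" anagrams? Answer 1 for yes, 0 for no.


Strings: "fachmp", "eklhch"
Sorted first:  acfhmp
Sorted second: cehhkl
Differ at position 0: 'a' vs 'c' => not anagrams

0


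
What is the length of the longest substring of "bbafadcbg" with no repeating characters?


Input: "bbafadcbg"
Sliding window (track last position of each char):
  Position 0 ('b'): window [0,0] length 1 -- new best
  Position 1 ('b'): repeat (last at 0), move window start to 1
  Position 1 ('b'): window [1,1] length 1
  Position 2 ('a'): window [1,2] length 2 -- new best
  Position 3 ('f'): window [1,3] length 3 -- new best
  Position 4 ('a'): repeat (last at 2), move window start to 3
  Position 4 ('a'): window [3,4] length 2
  Position 5 ('d'): window [3,5] length 3
  Position 6 ('c'): window [3,6] length 4 -- new best
  Position 7 ('b'): window [3,7] length 5 -- new best
  Position 8 ('g'): window [3,8] length 6 -- new best
Longest substring with no repeats: "fadcbg" with length 6

6
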